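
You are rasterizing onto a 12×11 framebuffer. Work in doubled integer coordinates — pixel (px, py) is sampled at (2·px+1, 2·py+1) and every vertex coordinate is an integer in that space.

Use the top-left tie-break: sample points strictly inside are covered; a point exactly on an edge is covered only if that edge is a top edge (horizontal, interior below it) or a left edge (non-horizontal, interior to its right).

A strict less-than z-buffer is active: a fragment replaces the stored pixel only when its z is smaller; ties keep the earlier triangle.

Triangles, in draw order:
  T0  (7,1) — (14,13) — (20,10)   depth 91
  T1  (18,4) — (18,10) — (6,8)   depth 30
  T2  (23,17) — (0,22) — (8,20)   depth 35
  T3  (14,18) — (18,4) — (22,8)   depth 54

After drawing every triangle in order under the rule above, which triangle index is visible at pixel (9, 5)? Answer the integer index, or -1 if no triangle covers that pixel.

T0:
  2·area = 93  (B↔C swapped to make it positive)
  edge (7, 1)→(20, 10): d=(13,9) right/bottom  bias=-1
  edge (20, 10)→(14, 13): d=(-6,3) right/bottom  bias=-1
  edge (14, 13)→(7, 1): d=(-7,-12) top-left  bias=+0
    (3,0)@(7, 1): e=[0,93,0] → ·  [on edge]
    (4,1)@(9, 3): e=[8,75,10] → #
    (5,1)@(11, 3): e=[-10,69,34] → ·
    (4,2)@(9, 5): e=[34,63,-4] → ·
    (5,2)@(11, 5): e=[16,57,20] → #
    (6,2)@(13, 5): e=[-2,51,44] → ·
    (5,3)@(11, 7): e=[42,45,6] → #
    (6,3)@(13, 7): e=[24,39,30] → #
    (7,3)@(15, 7): e=[6,33,54] → #
    (8,3)@(17, 7): e=[-12,27,78] → ·
    (5,4)@(11, 9): e=[68,33,-8] → ·
    (6,4)@(13, 9): e=[50,27,16] → #
  covered (11 px):
    · · · · · · · · · · · ·
    · · · · # · · · · · · ·
    · · · · · # · · · · · ·
    · · · · · # # # · · · ·
    · · · · · · # # # · · ·
    · · · · · · # # # · · ·
    · · · · · · · · · · · ·
    · · · · · · · · · · · ·
    · · · · · · · · · · · ·
    · · · · · · · · · · · ·
    · · · · · · · · · · · ·
T1:
  2·area = 72
  edge (18, 4)→(18, 10): d=(0,6) right/bottom  bias=-1
  edge (18, 10)→(6, 8): d=(-12,-2) top-left  bias=+0
  edge (6, 8)→(18, 4): d=(12,-4) top-left  bias=+0
    (10,1)@(21, 3): e=[-18,90,0] → ·  [on edge]
    (7,2)@(15, 5): e=[18,54,0] → #  [on edge]
    (8,2)@(17, 5): e=[6,58,8] → #
    (9,2)@(19, 5): e=[-6,62,16] → ·
    (4,3)@(9, 7): e=[54,18,0] → #  [on edge]
    (5,3)@(11, 7): e=[42,22,8] → #
    (6,3)@(13, 7): e=[30,26,16] → #
    (9,3)@(19, 7): e=[-6,38,40] → ·
    (1,4)@(3, 9): e=[90,-18,0] → ·  [on edge]
    (4,4)@(9, 9): e=[54,-6,24] → ·
    (5,4)@(11, 9): e=[42,-2,32] → ·
    (6,4)@(13, 9): e=[30,2,40] → #
  covered (10 px):
    · · · · · · · · · · · ·
    · · · · · · · · · · · ·
    · · · · · · · # # · · ·
    · · · · # # # # # · · ·
    · · · · · · # # # · · ·
    · · · · · · · · · · · ·
    · · · · · · · · · · · ·
    · · · · · · · · · · · ·
    · · · · · · · · · · · ·
    · · · · · · · · · · · ·
    · · · · · · · · · · · ·
T2:
  2·area = 6
  edge (23, 17)→(0, 22): d=(-23,5) right/bottom  bias=-1
  edge (0, 22)→(8, 20): d=(8,-2) top-left  bias=+0
  edge (8, 20)→(23, 17): d=(15,-3) top-left  bias=+0
    (11,8)@(23, 17): e=[0,6,0] → ·  [on edge]
    (6,9)@(13, 19): e=[4,2,0] → #  [on edge]
    (7,9)@(15, 19): e=[-6,6,6] → ·
    (1,10)@(3, 21): e=[8,-2,0] → ·  [on edge]
    (6,10)@(13, 21): e=[-42,18,30] → ·
  covered (1 px):
    · · · · · · · · · · · ·
    · · · · · · · · · · · ·
    · · · · · · · · · · · ·
    · · · · · · · · · · · ·
    · · · · · · · · · · · ·
    · · · · · · · · · · · ·
    · · · · · · · · · · · ·
    · · · · · · · · · · · ·
    · · · · · · · · · · · ·
    · · · · · · # · · · · ·
    · · · · · · · · · · · ·
T3:
  2·area = 72
  edge (14, 18)→(18, 4): d=(4,-14) top-left  bias=+0
  edge (18, 4)→(22, 8): d=(4,4) right/bottom  bias=-1
  edge (22, 8)→(14, 18): d=(-8,10) right/bottom  bias=-1
    (7,0)@(15, 1): e=[-54,0,126] → ·  [on edge]
    (8,1)@(17, 3): e=[-18,0,90] → ·  [on edge]
    (9,2)@(19, 5): e=[18,0,54] → ·  [on edge]
    (9,3)@(19, 7): e=[26,8,38] → #
    (10,3)@(21, 7): e=[54,0,18] → ·  [on edge]
    (8,4)@(17, 9): e=[6,24,42] → #
    (10,4)@(21, 9): e=[62,8,2] → #
    (11,4)@(23, 9): e=[90,0,-18] → ·  [on edge]
    (8,5)@(17, 11): e=[14,32,26] → #
    (10,5)@(21, 11): e=[70,16,-14] → ·
    (8,6)@(17, 13): e=[22,40,10] → #
    (9,6)@(19, 13): e=[50,32,-10] → ·
  covered (8 px):
    · · · · · · · · · · · ·
    · · · · · · · · · · · ·
    · · · · · · · · · · · ·
    · · · · · · · · · # · ·
    · · · · · · · · # # # ·
    · · · · · · · · # # · ·
    · · · · · · · · # · · ·
    · · · · · · · # · · · ·
    · · · · · · · · · · · ·
    · · · · · · · · · · · ·
    · · · · · · · · · · · ·

Z-buffer (winner per pixel, '.' = empty):
  . . . . . . . . . . . .
  . . . . 0 . . . . . . .
  . . . . . 0 . 1 1 . . .
  . . . . 1 1 1 1 1 3 . .
  . . . . . . 1 1 1 3 3 .
  . . . . . . 0 0 3 3 . .
  . . . . . . . . 3 . . .
  . . . . . . . 3 . . . .
  . . . . . . . . . . . .
  . . . . . . 2 . . . . .
  . . . . . . . . . . . .

Final: 3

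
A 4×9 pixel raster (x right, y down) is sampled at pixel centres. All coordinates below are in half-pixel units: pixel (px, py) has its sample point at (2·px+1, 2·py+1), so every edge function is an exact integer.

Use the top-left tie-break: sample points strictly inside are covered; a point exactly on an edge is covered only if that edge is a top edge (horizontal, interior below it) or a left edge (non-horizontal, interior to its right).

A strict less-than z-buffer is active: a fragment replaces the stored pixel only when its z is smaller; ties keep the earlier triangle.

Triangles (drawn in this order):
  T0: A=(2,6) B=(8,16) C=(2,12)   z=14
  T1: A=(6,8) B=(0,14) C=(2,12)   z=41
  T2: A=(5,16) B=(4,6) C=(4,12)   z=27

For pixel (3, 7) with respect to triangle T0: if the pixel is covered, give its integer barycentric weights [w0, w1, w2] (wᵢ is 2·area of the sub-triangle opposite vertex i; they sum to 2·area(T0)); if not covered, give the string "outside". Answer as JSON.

T0:
  2·area = 36
  edge (2, 6)→(8, 16): d=(6,10) right/bottom  bias=-1
  edge (8, 16)→(2, 12): d=(-6,-4) top-left  bias=+0
  edge (2, 12)→(2, 6): d=(0,-6) top-left  bias=+0
    (1,4)@(3, 9): e=[8,22,6] → █
    (2,4)@(5, 9): e=[-12,30,18] → ·
    (1,5)@(3, 11): e=[20,10,6] → █
    (2,5)@(5, 11): e=[0,18,18] → ·  [on edge]
    (1,6)@(3, 13): e=[32,-2,6] → ·
    (2,6)@(5, 13): e=[12,6,18] → █
    (3,6)@(7, 13): e=[-8,14,30] → ·
    (2,7)@(5, 15): e=[24,-6,18] → ·
    (3,7)@(7, 15): e=[4,2,30] → █
    (3,8)@(7, 17): e=[16,-10,30] → ·
  covered (4 px):
    · · · ·
    · · · ·
    · · · ·
    · · · ·
    · █ · ·
    · █ · ·
    · · █ ·
    · · · █
    · · · ·
T1:
  degenerate (2·area = 0) — covers nothing
T2:
  2·area = 6  (B↔C swapped to make it positive)
  edge (5, 16)→(4, 12): d=(-1,-4) top-left  bias=+0
  edge (4, 12)→(4, 6): d=(0,-6) top-left  bias=+0
  edge (4, 6)→(5, 16): d=(1,10) right/bottom  bias=-1
  covered (0 px):
    · · · ·
    · · · ·
    · · · ·
    · · · ·
    · · · ·
    · · · ·
    · · · ·
    · · · ·
    · · · ·

Final: [2,30,4]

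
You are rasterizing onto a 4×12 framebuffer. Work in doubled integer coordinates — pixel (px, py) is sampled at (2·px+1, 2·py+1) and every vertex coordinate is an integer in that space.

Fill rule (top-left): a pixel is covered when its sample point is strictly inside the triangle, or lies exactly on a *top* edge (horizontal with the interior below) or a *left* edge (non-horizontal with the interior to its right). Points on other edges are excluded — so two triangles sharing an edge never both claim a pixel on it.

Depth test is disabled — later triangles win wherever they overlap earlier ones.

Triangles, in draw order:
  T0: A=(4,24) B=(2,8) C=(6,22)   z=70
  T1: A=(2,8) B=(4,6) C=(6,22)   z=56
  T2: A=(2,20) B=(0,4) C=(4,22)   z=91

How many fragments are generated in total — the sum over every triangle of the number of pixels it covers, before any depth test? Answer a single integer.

T0:
  2·area = 36
  edge (4, 24)→(2, 8): d=(-2,-16) top-left  bias=+0
  edge (2, 8)→(6, 22): d=(4,14) right/bottom  bias=-1
  edge (6, 22)→(4, 24): d=(-2,2) right/bottom  bias=-1
    (1,6)@(3, 13): e=[6,6,24] → #
    (2,6)@(5, 13): e=[38,-22,20] → ·
    (1,7)@(3, 15): e=[2,14,20] → #
    (2,7)@(5, 15): e=[34,-14,16] → ·
    (1,8)@(3, 17): e=[-2,22,16] → ·
    (2,9)@(5, 19): e=[26,2,8] → #
    (3,9)@(7, 19): e=[58,-26,4] → ·
    (2,10)@(5, 21): e=[22,10,4] → #
    (3,10)@(7, 21): e=[54,-18,0] → ·  [on edge]
    (2,11)@(5, 23): e=[18,18,0] → ·  [on edge]
  covered (4 px):
    · · · ·
    · · · ·
    · · · ·
    · · · ·
    · · · ·
    · · · ·
    · # · ·
    · # · ·
    · · · ·
    · · # ·
    · · # ·
    · · · ·
T1:
  2·area = 36
  edge (2, 8)→(4, 6): d=(2,-2) top-left  bias=+0
  edge (4, 6)→(6, 22): d=(2,16) right/bottom  bias=-1
  edge (6, 22)→(2, 8): d=(-4,-14) top-left  bias=+0
    (3,1)@(7, 3): e=[0,-54,90] → ·  [on edge]
    (2,2)@(5, 5): e=[0,-18,54] → ·  [on edge]
    (1,3)@(3, 7): e=[0,18,18] → #  [on edge]
    (2,3)@(5, 7): e=[4,-14,46] → ·
    (0,4)@(1, 9): e=[0,54,-18] → ·  [on edge]
    (1,4)@(3, 9): e=[4,22,10] → #
    (2,4)@(5, 9): e=[8,-10,38] → ·
    (1,5)@(3, 11): e=[8,26,2] → #
    (2,5)@(5, 11): e=[12,-6,30] → ·
    (1,6)@(3, 13): e=[12,30,-6] → ·
    (2,7)@(5, 15): e=[20,2,14] → #
    (3,7)@(7, 15): e=[24,-30,42] → ·
  covered (5 px):
    · · · ·
    · · · ·
    · · · ·
    · # · ·
    · # · ·
    · # · ·
    · · · ·
    · · # ·
    · · # ·
    · · · ·
    · · · ·
    · · · ·
T2:
  2·area = 28
  edge (2, 20)→(0, 4): d=(-2,-16) top-left  bias=+0
  edge (0, 4)→(4, 22): d=(4,18) right/bottom  bias=-1
  edge (4, 22)→(2, 20): d=(-2,-2) top-left  bias=+0
    (0,4)@(1, 9): e=[6,2,20] → #
    (1,4)@(3, 9): e=[38,-34,24] → ·
    (0,5)@(1, 11): e=[2,10,16] → #
    (1,5)@(3, 11): e=[34,-26,20] → ·
    (0,6)@(1, 13): e=[-2,18,12] → ·
    (0,9)@(1, 19): e=[-14,42,0] → ·  [on edge]
    (1,9)@(3, 19): e=[18,6,4] → #
    (2,9)@(5, 19): e=[50,-30,8] → ·
    (1,10)@(3, 21): e=[14,14,0] → #  [on edge]
    (2,10)@(5, 21): e=[46,-22,4] → ·
    (1,11)@(3, 23): e=[10,22,-4] → ·
    (2,11)@(5, 23): e=[42,-14,0] → ·  [on edge]
  covered (4 px):
    · · · ·
    · · · ·
    · · · ·
    · · · ·
    # · · ·
    # · · ·
    · · · ·
    · · · ·
    · · · ·
    · # · ·
    · # · ·
    · · · ·

Final: 13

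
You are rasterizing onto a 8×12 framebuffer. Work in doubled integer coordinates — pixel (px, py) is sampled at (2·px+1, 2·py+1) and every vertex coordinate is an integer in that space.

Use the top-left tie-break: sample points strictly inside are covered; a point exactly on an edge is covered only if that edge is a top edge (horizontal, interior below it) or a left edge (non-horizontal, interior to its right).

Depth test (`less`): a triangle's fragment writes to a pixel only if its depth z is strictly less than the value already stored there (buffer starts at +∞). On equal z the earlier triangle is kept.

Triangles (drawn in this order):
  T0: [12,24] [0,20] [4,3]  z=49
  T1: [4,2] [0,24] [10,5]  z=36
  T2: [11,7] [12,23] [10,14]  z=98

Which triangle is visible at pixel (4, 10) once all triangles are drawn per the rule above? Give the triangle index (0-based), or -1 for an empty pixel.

T0:
  2·area = 220
  edge (12, 24)→(0, 20): d=(-12,-4) top-left  bias=+0
  edge (0, 20)→(4, 3): d=(4,-17) top-left  bias=+0
  edge (4, 3)→(12, 24): d=(8,21) right/bottom  bias=-1
    (2,3)@(5, 7): e=[176,33,11] → █
    (3,3)@(7, 7): e=[184,67,-31] → ·
    (1,4)@(3, 9): e=[144,7,69] → █
    (3,4)@(7, 9): e=[160,75,-15] → ·
    (1,5)@(3, 11): e=[120,15,85] → █
    (3,5)@(7, 11): e=[136,83,1] → █
    (4,5)@(9, 11): e=[144,117,-41] → ·
    (1,6)@(3, 13): e=[96,23,101] → █
    (4,6)@(9, 13): e=[120,125,-25] → ·
    (1,7)@(3, 15): e=[72,31,117] → █
    (4,7)@(9, 15): e=[96,133,-9] → ·
    (0,8)@(1, 17): e=[40,5,175] → █
    (1,10)@(3, 21): e=[0,55,165] → █  [on edge]
    (4,11)@(9, 23): e=[0,165,55] → █  [on edge]
  covered (28 px):
    · · · · · · · ·
    · · · · · · · ·
    · · · · · · · ·
    · · █ · · · · ·
    · █ █ · · · · ·
    · █ █ █ · · · ·
    · █ █ █ · · · ·
    · █ █ █ · · · ·
    █ █ █ █ █ · · ·
    █ █ █ █ █ · · ·
    · █ █ █ █ · · ·
    · · · · █ █ · ·
T1:
  2·area = 144  (B↔C swapped to make it positive)
  edge (4, 2)→(10, 5): d=(6,3) right/bottom  bias=-1
  edge (10, 5)→(0, 24): d=(-10,19) right/bottom  bias=-1
  edge (0, 24)→(4, 2): d=(4,-22) top-left  bias=+0
    (2,1)@(5, 3): e=[3,115,26] → █
    (3,1)@(7, 3): e=[-3,77,70] → ·
    (2,2)@(5, 5): e=[15,95,34] → █
    (3,2)@(7, 5): e=[9,57,78] → █
    (4,2)@(9, 5): e=[3,19,122] → █
    (5,2)@(11, 5): e=[-3,-19,166] → ·
    (2,3)@(5, 7): e=[27,75,42] → █
    (4,3)@(9, 7): e=[15,-1,130] → ·
    (1,4)@(3, 9): e=[45,93,6] → █
    (4,4)@(9, 9): e=[27,-21,138] → ·
    (1,5)@(3, 11): e=[57,73,14] → █
    (3,5)@(7, 11): e=[45,-3,102] → ·
  covered (17 px):
    · · · · · · · ·
    · · █ · · · · ·
    · · █ █ █ · · ·
    · · █ █ · · · ·
    · █ █ █ · · · ·
    · █ █ · · · · ·
    · █ █ · · · · ·
    · █ · · · · · ·
    · █ · · · · · ·
    █ · · · · · · ·
    █ · · · · · · ·
    · · · · · · · ·
T2:
  2·area = 23
  edge (11, 7)→(12, 23): d=(1,16) right/bottom  bias=-1
  edge (12, 23)→(10, 14): d=(-2,-9) top-left  bias=+0
  edge (10, 14)→(11, 7): d=(1,-7) top-left  bias=+0
    (5,3)@(11, 7): e=[0,23,0] → ·  [on edge]
    (5,4)@(11, 9): e=[2,19,2] → █
    (6,4)@(13, 9): e=[-30,37,16] → ·
    (5,5)@(11, 11): e=[4,15,4] → █
    (6,5)@(13, 11): e=[-28,33,18] → ·
    (5,6)@(11, 13): e=[6,11,6] → █
    (6,6)@(13, 13): e=[-26,29,20] → ·
    (5,7)@(11, 15): e=[8,7,8] → █
    (6,7)@(13, 15): e=[-24,25,22] → ·
    (5,8)@(11, 17): e=[10,3,10] → █
    (6,8)@(13, 17): e=[-22,21,24] → ·
    (5,9)@(11, 19): e=[12,-1,12] → ·
    (4,10)@(9, 21): e=[46,-23,0] → ·  [on edge]
  covered (5 px):
    · · · · · · · ·
    · · · · · · · ·
    · · · · · · · ·
    · · · · · · · ·
    · · · · · █ · ·
    · · · · · █ · ·
    · · · · · █ · ·
    · · · · · █ · ·
    · · · · · █ · ·
    · · · · · · · ·
    · · · · · · · ·
    · · · · · · · ·

Z-buffer (winner per pixel, '.' = empty):
  . . . . . . . .
  . . 1 . . . . .
  . . 1 1 1 . . .
  . . 1 1 . . . .
  . 1 1 1 . 2 . .
  . 1 1 0 . 2 . .
  . 1 1 0 . 2 . .
  . 1 0 0 . 2 . .
  0 1 0 0 0 2 . .
  1 0 0 0 0 . . .
  1 0 0 0 0 . . .
  . . . . 0 0 . .

Final: 0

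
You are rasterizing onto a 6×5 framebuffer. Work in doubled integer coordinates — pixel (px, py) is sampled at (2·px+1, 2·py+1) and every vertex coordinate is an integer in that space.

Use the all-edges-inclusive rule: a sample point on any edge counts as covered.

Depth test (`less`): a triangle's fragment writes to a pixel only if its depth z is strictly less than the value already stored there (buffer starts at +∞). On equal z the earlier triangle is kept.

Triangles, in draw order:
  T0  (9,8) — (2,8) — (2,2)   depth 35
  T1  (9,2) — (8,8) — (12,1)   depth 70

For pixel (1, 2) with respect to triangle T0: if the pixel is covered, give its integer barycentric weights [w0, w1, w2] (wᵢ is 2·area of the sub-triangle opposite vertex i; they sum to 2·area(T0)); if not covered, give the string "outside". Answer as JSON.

T0:
  2·area = 42
  edge (9, 8)→(2, 8): d=(-7,0) inclusive
  edge (2, 8)→(2, 2): d=(0,-6) inclusive
  edge (2, 2)→(9, 8): d=(7,6) inclusive
    (1,1)@(3, 3): e=[35,6,1] → █
    (2,1)@(5, 3): e=[35,18,-11] → ·
    (1,2)@(3, 5): e=[21,6,15] → █
    (2,2)@(5, 5): e=[21,18,3] → █
    (3,2)@(7, 5): e=[21,30,-9] → ·
    (1,3)@(3, 7): e=[7,6,29] → █
    (3,3)@(7, 7): e=[7,30,5] → █
    (4,3)@(9, 7): e=[7,42,-7] → ·
    (1,4)@(3, 9): e=[-7,6,43] → ·
    (2,4)@(5, 9): e=[-7,18,31] → ·
    (3,4)@(7, 9): e=[-7,30,19] → ·
  covered (6 px):
    · · · · · ·
    · █ · · · ·
    · █ █ · · ·
    · █ █ █ · ·
    · · · · · ·
T1:
  2·area = 17  (B↔C swapped to make it positive)
  edge (9, 2)→(12, 1): d=(3,-1) inclusive
  edge (12, 1)→(8, 8): d=(-4,7) inclusive
  edge (8, 8)→(9, 2): d=(1,-6) inclusive
    (4,1)@(9, 3): e=[3,13,1] → █
    (5,1)@(11, 3): e=[5,-1,13] → ·
    (4,2)@(9, 5): e=[9,5,3] → █
    (5,2)@(11, 5): e=[11,-9,15] → ·
    (4,3)@(9, 7): e=[15,-3,5] → ·
  covered (2 px):
    · · · · · ·
    · · · · █ ·
    · · · · █ ·
    · · · · · ·
    · · · · · ·

Answer: [6,15,21]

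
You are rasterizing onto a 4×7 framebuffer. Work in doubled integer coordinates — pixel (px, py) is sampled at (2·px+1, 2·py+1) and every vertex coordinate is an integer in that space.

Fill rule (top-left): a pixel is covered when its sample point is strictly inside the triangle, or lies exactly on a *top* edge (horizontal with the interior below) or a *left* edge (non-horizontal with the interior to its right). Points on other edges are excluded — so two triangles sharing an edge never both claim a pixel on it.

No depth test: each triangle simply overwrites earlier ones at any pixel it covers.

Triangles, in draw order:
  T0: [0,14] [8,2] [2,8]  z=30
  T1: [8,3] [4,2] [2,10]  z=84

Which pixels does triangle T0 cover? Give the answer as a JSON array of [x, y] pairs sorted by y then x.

T0:
  2·area = 24  (B↔C swapped to make it positive)
  edge (0, 14)→(2, 8): d=(2,-6) top-left  bias=+0
  edge (2, 8)→(8, 2): d=(6,-6) top-left  bias=+0
  edge (8, 2)→(0, 14): d=(-8,12) right/bottom  bias=-1
    (3,1)@(7, 3): e=[20,0,4] → X  [on edge]
    (1,2)@(3, 5): e=[0,-12,36] → .  [on edge]
    (2,2)@(5, 5): e=[12,0,12] → X  [on edge]
    (3,2)@(7, 5): e=[24,12,-12] → .
    (1,3)@(3, 7): e=[4,0,20] → X  [on edge]
    (2,3)@(5, 7): e=[16,12,-4] → .
    (0,4)@(1, 9): e=[-4,0,28] → .  [on edge]
    (1,4)@(3, 9): e=[8,12,4] → X
    (2,4)@(5, 9): e=[20,24,-20] → .
    (0,5)@(1, 11): e=[0,12,12] → X  [on edge]
    (1,5)@(3, 11): e=[12,24,-12] → .
    (0,6)@(1, 13): e=[4,24,-4] → .
  covered (5 px):
    . . . .
    . . . X
    . . X .
    . X . .
    . X . .
    X . . .
    . . . .
T1:
  2·area = 34  (B↔C swapped to make it positive)
  edge (8, 3)→(2, 10): d=(-6,7) right/bottom  bias=-1
  edge (2, 10)→(4, 2): d=(2,-8) top-left  bias=+0
  edge (4, 2)→(8, 3): d=(4,1) right/bottom  bias=-1
    (2,1)@(5, 3): e=[21,10,3] → X
    (3,1)@(7, 3): e=[7,26,1] → X
    (2,2)@(5, 5): e=[9,14,11] → X
    (3,2)@(7, 5): e=[-5,30,9] → .
    (1,3)@(3, 7): e=[11,2,21] → X
    (2,3)@(5, 7): e=[-3,18,19] → .
    (1,4)@(3, 9): e=[-1,6,29] → .
  covered (4 px):
    . . . .
    . . X X
    . . X .
    . X . .
    . . . .
    . . . .
    . . . .

Final: [[3,1],[2,2],[1,3],[1,4],[0,5]]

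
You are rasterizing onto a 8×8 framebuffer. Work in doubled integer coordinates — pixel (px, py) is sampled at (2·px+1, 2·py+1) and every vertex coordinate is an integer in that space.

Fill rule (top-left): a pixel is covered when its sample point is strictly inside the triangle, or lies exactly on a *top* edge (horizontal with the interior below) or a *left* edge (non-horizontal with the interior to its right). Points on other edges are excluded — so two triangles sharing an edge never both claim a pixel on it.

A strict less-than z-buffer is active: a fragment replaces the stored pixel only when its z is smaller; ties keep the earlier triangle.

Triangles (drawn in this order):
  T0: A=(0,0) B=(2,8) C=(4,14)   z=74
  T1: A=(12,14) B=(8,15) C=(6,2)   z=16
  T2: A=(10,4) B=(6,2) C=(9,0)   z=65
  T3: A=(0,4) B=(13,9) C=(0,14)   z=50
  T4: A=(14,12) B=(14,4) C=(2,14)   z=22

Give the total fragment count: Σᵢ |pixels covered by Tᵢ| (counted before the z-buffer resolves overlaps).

T0:
  2·area = 4  (B↔C swapped to make it positive)
  edge (0, 0)→(4, 14): d=(4,14) right/bottom  bias=-1
  edge (4, 14)→(2, 8): d=(-2,-6) top-left  bias=+0
  edge (2, 8)→(0, 0): d=(-2,-8) top-left  bias=+0
    (0,2)@(1, 5): e=[6,0,-2] → ·  [on edge]
    (1,5)@(3, 11): e=[2,0,2] → █  [on edge]
    (2,5)@(5, 11): e=[-26,12,18] → ·
    (1,6)@(3, 13): e=[10,-4,-2] → ·
  covered (1 px):
    · · · · · · · ·
    · · · · · · · ·
    · · · · · · · ·
    · · · · · · · ·
    · · · · · · · ·
    · █ · · · · · ·
    · · · · · · · ·
    · · · · · · · ·
T1:
  2·area = 54
  edge (12, 14)→(8, 15): d=(-4,1) right/bottom  bias=-1
  edge (8, 15)→(6, 2): d=(-2,-13) top-left  bias=+0
  edge (6, 2)→(12, 14): d=(6,12) right/bottom  bias=-1
    (3,2)@(7, 5): e=[41,7,6] → █
    (4,2)@(9, 5): e=[39,33,-18] → ·
    (3,3)@(7, 7): e=[33,3,18] → █
    (4,3)@(9, 7): e=[31,29,-6] → ·
    (3,4)@(7, 9): e=[25,-1,30] → ·
    (4,4)@(9, 9): e=[23,25,6] → █
    (5,4)@(11, 9): e=[21,51,-18] → ·
    (4,5)@(9, 11): e=[15,21,18] → █
    (5,5)@(11, 11): e=[13,47,-6] → ·
    (4,6)@(9, 13): e=[7,17,30] → █
    (5,6)@(11, 13): e=[5,43,6] → █
    (6,6)@(13, 13): e=[3,69,-18] → ·
  covered (6 px):
    · · · · · · · ·
    · · · · · · · ·
    · · · █ · · · ·
    · · · █ · · · ·
    · · · · █ · · ·
    · · · · █ · · ·
    · · · · █ █ · ·
    · · · · · · · ·
T2:
  2·area = 14
  edge (10, 4)→(6, 2): d=(-4,-2) top-left  bias=+0
  edge (6, 2)→(9, 0): d=(3,-2) top-left  bias=+0
  edge (9, 0)→(10, 4): d=(1,4) right/bottom  bias=-1
    (4,0)@(9, 1): e=[10,3,1] → █
    (5,0)@(11, 1): e=[14,7,-7] → ·
    (4,1)@(9, 3): e=[2,9,3] → █
    (5,1)@(11, 3): e=[6,13,-5] → ·
    (4,2)@(9, 5): e=[-6,15,5] → ·
  covered (2 px):
    · · · · █ · · ·
    · · · · █ · · ·
    · · · · · · · ·
    · · · · · · · ·
    · · · · · · · ·
    · · · · · · · ·
    · · · · · · · ·
    · · · · · · · ·
T3:
  2·area = 130
  edge (0, 4)→(13, 9): d=(13,5) right/bottom  bias=-1
  edge (13, 9)→(0, 14): d=(-13,5) right/bottom  bias=-1
  edge (0, 14)→(0, 4): d=(0,-10) top-left  bias=+0
    (0,2)@(1, 5): e=[8,112,10] → █
    (1,2)@(3, 5): e=[-2,102,30] → ·
    (0,3)@(1, 7): e=[34,86,10] → █
    (1,3)@(3, 7): e=[24,76,30] → █
    (2,3)@(5, 7): e=[14,66,50] → █
    (3,3)@(7, 7): e=[4,56,70] → █
    (4,3)@(9, 7): e=[-6,46,90] → ·
    (0,4)@(1, 9): e=[60,60,10] → █
    (4,4)@(9, 9): e=[20,20,90] → █
    (5,4)@(11, 9): e=[10,10,110] → █
    (6,4)@(13, 9): e=[0,0,130] → ·  [on edge]
    (0,5)@(1, 11): e=[86,34,10] → █
  covered (16 px):
    · · · · · · · ·
    · · · · · · · ·
    █ · · · · · · ·
    █ █ █ █ · · · ·
    █ █ █ █ █ █ · ·
    █ █ █ █ · · · ·
    █ · · · · · · ·
    · · · · · · · ·
T4:
  2·area = 96  (B↔C swapped to make it positive)
  edge (14, 12)→(2, 14): d=(-12,2) right/bottom  bias=-1
  edge (2, 14)→(14, 4): d=(12,-10) top-left  bias=+0
  edge (14, 4)→(14, 12): d=(0,8) right/bottom  bias=-1
    (6,2)@(13, 5): e=[86,2,8] → █
    (7,2)@(15, 5): e=[82,22,-8] → ·
    (5,3)@(11, 7): e=[66,6,24] → █
    (7,3)@(15, 7): e=[58,46,-8] → ·
    (4,4)@(9, 9): e=[46,10,40] → █
    (7,4)@(15, 9): e=[34,70,-8] → ·
    (3,5)@(7, 11): e=[26,14,56] → █
    (7,5)@(15, 11): e=[10,94,-8] → ·
    (2,6)@(5, 13): e=[6,18,72] → █
    (4,6)@(9, 13): e=[-2,58,40] → ·
    (5,6)@(11, 13): e=[-6,78,24] → ·
    (6,6)@(13, 13): e=[-10,98,8] → ·
  covered (12 px):
    · · · · · · · ·
    · · · · · · · ·
    · · · · · · █ ·
    · · · · · █ █ ·
    · · · · █ █ █ ·
    · · · █ █ █ █ ·
    · · █ █ · · · ·
    · · · · · · · ·

Result: 37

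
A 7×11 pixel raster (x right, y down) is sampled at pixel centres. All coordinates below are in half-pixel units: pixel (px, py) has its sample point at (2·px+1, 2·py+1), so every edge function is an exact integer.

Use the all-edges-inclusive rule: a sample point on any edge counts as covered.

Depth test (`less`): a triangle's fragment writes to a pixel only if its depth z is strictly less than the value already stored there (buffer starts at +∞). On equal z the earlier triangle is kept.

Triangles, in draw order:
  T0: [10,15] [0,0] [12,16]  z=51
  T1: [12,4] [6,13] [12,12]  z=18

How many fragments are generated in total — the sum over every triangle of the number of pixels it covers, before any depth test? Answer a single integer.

T0:
  2·area = 20
  edge (10, 15)→(0, 0): d=(-10,-15) inclusive
  edge (0, 0)→(12, 16): d=(12,16) inclusive
  edge (12, 16)→(10, 15): d=(-2,-1) inclusive
    (2,3)@(5, 7): e=[5,4,11] → #
    (3,3)@(7, 7): e=[35,-28,13] → ·
    (2,4)@(5, 9): e=[-15,28,7] → ·
    (4,6)@(9, 13): e=[5,12,3] → #
    (5,6)@(11, 13): e=[35,-20,5] → ·
    (4,7)@(9, 15): e=[-15,36,-1] → ·
    (5,7)@(11, 15): e=[15,4,1] → #
    (6,7)@(13, 15): e=[45,-28,3] → ·
    (5,8)@(11, 17): e=[-5,28,-3] → ·
  covered (3 px):
    · · · · · · ·
    · · · · · · ·
    · · · · · · ·
    · · # · · · ·
    · · · · · · ·
    · · · · · · ·
    · · · · # · ·
    · · · · · # ·
    · · · · · · ·
    · · · · · · ·
    · · · · · · ·
T1:
  2·area = 48  (B↔C swapped to make it positive)
  edge (12, 4)→(12, 12): d=(0,8) inclusive
  edge (12, 12)→(6, 13): d=(-6,1) inclusive
  edge (6, 13)→(12, 4): d=(6,-9) inclusive
    (5,3)@(11, 7): e=[8,31,9] → #
    (6,3)@(13, 7): e=[-8,29,27] → ·
    (4,4)@(9, 9): e=[24,21,3] → #
    (6,4)@(13, 9): e=[-8,17,39] → ·
    (4,5)@(9, 11): e=[24,9,15] → #
    (6,5)@(13, 11): e=[-8,5,51] → ·
    (4,6)@(9, 13): e=[24,-3,27] → ·
    (5,6)@(11, 13): e=[8,-5,45] → ·
  covered (5 px):
    · · · · · · ·
    · · · · · · ·
    · · · · · · ·
    · · · · · # ·
    · · · · # # ·
    · · · · # # ·
    · · · · · · ·
    · · · · · · ·
    · · · · · · ·
    · · · · · · ·
    · · · · · · ·

Final: 8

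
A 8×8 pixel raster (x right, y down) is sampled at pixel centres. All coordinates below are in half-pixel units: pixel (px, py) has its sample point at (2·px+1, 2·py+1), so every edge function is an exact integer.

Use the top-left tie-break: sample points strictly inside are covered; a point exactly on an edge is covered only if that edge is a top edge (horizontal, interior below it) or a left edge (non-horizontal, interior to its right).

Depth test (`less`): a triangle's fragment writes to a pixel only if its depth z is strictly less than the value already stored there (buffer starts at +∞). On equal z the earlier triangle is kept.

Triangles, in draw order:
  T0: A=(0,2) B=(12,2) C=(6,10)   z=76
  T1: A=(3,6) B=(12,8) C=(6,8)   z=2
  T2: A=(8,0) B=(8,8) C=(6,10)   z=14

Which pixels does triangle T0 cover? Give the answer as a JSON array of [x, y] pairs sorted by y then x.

T0:
  2·area = 96
  edge (0, 2)→(12, 2): d=(12,0) top-left  bias=+0
  edge (12, 2)→(6, 10): d=(-6,8) right/bottom  bias=-1
  edge (6, 10)→(0, 2): d=(-6,-8) top-left  bias=+0
    (0,1)@(1, 3): e=[12,82,2] → █
    (1,1)@(3, 3): e=[12,66,18] → █
    (2,1)@(5, 3): e=[12,50,34] → █
    (3,1)@(7, 3): e=[12,34,50] → █
    (4,1)@(9, 3): e=[12,18,66] → █
    (5,1)@(11, 3): e=[12,2,82] → █
    (6,1)@(13, 3): e=[12,-14,98] → ·
    (0,2)@(1, 5): e=[36,70,-10] → ·
    (1,2)@(3, 5): e=[36,54,6] → █
    (5,2)@(11, 5): e=[36,-10,70] → ·
    (1,3)@(3, 7): e=[60,42,-6] → ·
    (2,3)@(5, 7): e=[60,26,10] → █
  covered (12 px):
    · · · · · · · ·
    █ █ █ █ █ █ · ·
    · █ █ █ █ · · ·
    · · █ █ · · · ·
    · · · · · · · ·
    · · · · · · · ·
    · · · · · · · ·
    · · · · · · · ·
T1:
  2·area = 12
  edge (3, 6)→(12, 8): d=(9,2) right/bottom  bias=-1
  edge (12, 8)→(6, 8): d=(-6,0) right/bottom  bias=-1
  edge (6, 8)→(3, 6): d=(-3,-2) top-left  bias=+0
    (2,3)@(5, 7): e=[5,6,1] → █
    (3,3)@(7, 7): e=[1,6,5] → █
    (4,3)@(9, 7): e=[-3,6,9] → ·
    (2,4)@(5, 9): e=[23,-6,-5] → ·
    (3,4)@(7, 9): e=[19,-6,-1] → ·
  covered (2 px):
    · · · · · · · ·
    · · · · · · · ·
    · · · · · · · ·
    · · █ █ · · · ·
    · · · · · · · ·
    · · · · · · · ·
    · · · · · · · ·
    · · · · · · · ·
T2:
  2·area = 16
  edge (8, 0)→(8, 8): d=(0,8) right/bottom  bias=-1
  edge (8, 8)→(6, 10): d=(-2,2) right/bottom  bias=-1
  edge (6, 10)→(8, 0): d=(2,-10) top-left  bias=+0
    (7,0)@(15, 1): e=[-56,0,72] → ·  [on edge]
    (6,1)@(13, 3): e=[-40,0,56] → ·  [on edge]
    (3,2)@(7, 5): e=[8,8,0] → █  [on edge]
    (4,2)@(9, 5): e=[-8,4,20] → ·
    (5,2)@(11, 5): e=[-24,0,40] → ·  [on edge]
    (3,3)@(7, 7): e=[8,4,4] → █
    (4,3)@(9, 7): e=[-8,0,24] → ·  [on edge]
    (3,4)@(7, 9): e=[8,0,8] → ·  [on edge]
    (2,5)@(5, 11): e=[24,0,-8] → ·  [on edge]
    (1,6)@(3, 13): e=[40,0,-24] → ·  [on edge]
    (0,7)@(1, 15): e=[56,0,-40] → ·  [on edge]
    (2,7)@(5, 15): e=[24,-8,0] → ·  [on edge]
  covered (2 px):
    · · · · · · · ·
    · · · · · · · ·
    · · · █ · · · ·
    · · · █ · · · ·
    · · · · · · · ·
    · · · · · · · ·
    · · · · · · · ·
    · · · · · · · ·

Final: [[0,1],[1,1],[2,1],[3,1],[4,1],[5,1],[1,2],[2,2],[3,2],[4,2],[2,3],[3,3]]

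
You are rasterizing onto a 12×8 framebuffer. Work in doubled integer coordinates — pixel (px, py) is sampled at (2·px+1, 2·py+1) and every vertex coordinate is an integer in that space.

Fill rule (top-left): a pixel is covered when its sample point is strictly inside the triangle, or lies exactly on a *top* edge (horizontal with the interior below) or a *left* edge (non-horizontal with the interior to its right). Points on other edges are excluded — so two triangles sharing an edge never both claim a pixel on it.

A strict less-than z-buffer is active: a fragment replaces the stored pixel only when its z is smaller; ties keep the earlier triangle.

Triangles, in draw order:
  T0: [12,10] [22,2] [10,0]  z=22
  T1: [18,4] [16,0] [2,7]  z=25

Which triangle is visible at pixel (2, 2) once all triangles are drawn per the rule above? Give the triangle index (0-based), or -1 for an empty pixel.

T0:
  2·area = 116  (B↔C swapped to make it positive)
  edge (12, 10)→(10, 0): d=(-2,-10) top-left  bias=+0
  edge (10, 0)→(22, 2): d=(12,2) right/bottom  bias=-1
  edge (22, 2)→(12, 10): d=(-10,8) right/bottom  bias=-1
    (5,0)@(11, 1): e=[8,10,98] → X
    (6,0)@(13, 1): e=[28,6,82] → X
    (7,0)@(15, 1): e=[48,2,66] → X
    (8,0)@(17, 1): e=[68,-2,50] → .
    (5,1)@(11, 3): e=[4,34,78] → X
    (8,1)@(17, 3): e=[64,22,30] → X
    (9,1)@(19, 3): e=[84,18,14] → X
    (10,1)@(21, 3): e=[104,14,-2] → .
    (5,2)@(11, 5): e=[0,58,58] → X  [on edge]
    (9,2)@(19, 5): e=[80,42,-6] → .
    (5,3)@(11, 7): e=[-4,82,38] → .
    (6,3)@(13, 7): e=[16,78,22] → X
    (6,7)@(13, 15): e=[0,174,-58] → .  [on edge]
  covered (15 px):
    . . . . . X X X . . . .
    . . . . . X X X X X . .
    . . . . . X X X X . . .
    . . . . . . X X . . . .
    . . . . . . X . . . . .
    . . . . . . . . . . . .
    . . . . . . . . . . . .
    . . . . . . . . . . . .
T1:
  2·area = 70  (B↔C swapped to make it positive)
  edge (18, 4)→(2, 7): d=(-16,3) right/bottom  bias=-1
  edge (2, 7)→(16, 0): d=(14,-7) top-left  bias=+0
  edge (16, 0)→(18, 4): d=(2,4) right/bottom  bias=-1
    (7,0)@(15, 1): e=[57,7,6] → X
    (8,0)@(17, 1): e=[51,21,-2] → .
    (5,1)@(11, 3): e=[37,7,26] → X
    (6,1)@(13, 3): e=[31,21,18] → X
    (8,1)@(17, 3): e=[19,49,2] → X
    (9,1)@(19, 3): e=[13,63,-6] → .
    (3,2)@(7, 5): e=[17,7,46] → X
    (4,2)@(9, 5): e=[11,21,38] → X
    (6,2)@(13, 5): e=[-1,49,22] → .
    (7,2)@(15, 5): e=[-7,63,14] → .
    (8,2)@(17, 5): e=[-13,77,6] → .
    (3,3)@(7, 7): e=[-15,35,50] → .
  covered (8 px):
    . . . . . . . X . . . .
    . . . . . X X X X . . .
    . . . X X X . . . . . .
    . . . . . . . . . . . .
    . . . . . . . . . . . .
    . . . . . . . . . . . .
    . . . . . . . . . . . .
    . . . . . . . . . . . .

Z-buffer (winner per pixel, '.' = empty):
  . . . . . 0 0 0 . . . .
  . . . . . 0 0 0 0 0 . .
  . . . 1 1 0 0 0 0 . . .
  . . . . . . 0 0 . . . .
  . . . . . . 0 . . . . .
  . . . . . . . . . . . .
  . . . . . . . . . . . .
  . . . . . . . . . . . .

Result: -1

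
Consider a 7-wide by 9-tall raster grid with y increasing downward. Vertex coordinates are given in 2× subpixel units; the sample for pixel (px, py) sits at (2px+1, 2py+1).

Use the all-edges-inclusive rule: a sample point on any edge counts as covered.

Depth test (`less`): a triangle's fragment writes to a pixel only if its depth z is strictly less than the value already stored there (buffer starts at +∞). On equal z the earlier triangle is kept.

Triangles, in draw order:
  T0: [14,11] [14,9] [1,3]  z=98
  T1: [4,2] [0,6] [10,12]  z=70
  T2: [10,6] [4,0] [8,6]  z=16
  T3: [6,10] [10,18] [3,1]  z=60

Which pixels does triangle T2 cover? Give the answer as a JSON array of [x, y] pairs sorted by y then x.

T0:
  2·area = 26  (B↔C swapped to make it positive)
  edge (14, 11)→(1, 3): d=(-13,-8) inclusive
  edge (1, 3)→(14, 9): d=(13,6) inclusive
  edge (14, 9)→(14, 11): d=(0,2) inclusive
    (0,1)@(1, 3): e=[0,0,26] → X  [on edge]
    (1,1)@(3, 3): e=[16,-12,22] → .
    (0,2)@(1, 5): e=[-26,26,26] → .
    (2,2)@(5, 5): e=[6,2,18] → X
    (3,2)@(7, 5): e=[22,-10,14] → .
    (2,3)@(5, 7): e=[-20,28,18] → .
    (4,3)@(9, 7): e=[12,4,10] → X
    (5,3)@(11, 7): e=[28,-8,6] → .
    (4,4)@(9, 9): e=[-14,30,10] → .
    (5,4)@(11, 9): e=[2,18,6] → X
    (6,4)@(13, 9): e=[18,6,2] → X
    (5,5)@(11, 11): e=[-24,44,6] → .
  covered (5 px):
    . . . . . . .
    X . . . . . .
    . . X . . . .
    . . . . X . .
    . . . . . X X
    . . . . . . .
    . . . . . . .
    . . . . . . .
    . . . . . . .
T1:
  2·area = 64  (B↔C swapped to make it positive)
  edge (4, 2)→(10, 12): d=(6,10) inclusive
  edge (10, 12)→(0, 6): d=(-10,-6) inclusive
  edge (0, 6)→(4, 2): d=(4,-4) inclusive
    (2,0)@(5, 1): e=[-16,80,0] → .  [on edge]
    (1,1)@(3, 3): e=[16,48,0] → X  [on edge]
    (2,1)@(5, 3): e=[-4,60,8] → .
    (0,2)@(1, 5): e=[48,16,0] → X  [on edge]
    (2,2)@(5, 5): e=[8,40,16] → X
    (3,2)@(7, 5): e=[-12,52,24] → .
    (0,3)@(1, 7): e=[60,-4,8] → .
    (1,3)@(3, 7): e=[40,8,16] → X
    (3,3)@(7, 7): e=[0,32,32] → X  [on edge]
    (4,3)@(9, 7): e=[-20,44,40] → .
    (1,4)@(3, 9): e=[52,-12,24] → .
    (2,4)@(5, 9): e=[32,0,32] → X  [on edge]
    (6,8)@(13, 17): e=[0,-32,96] → .  [on edge]
  covered (10 px):
    . . . . . . .
    . X . . . . .
    X X X . . . .
    . X X X . . .
    . . X X . . .
    . . . . X . .
    . . . . . . .
    . . . . . . .
    . . . . . . .
T2:
  2·area = 12  (B↔C swapped to make it positive)
  edge (10, 6)→(8, 6): d=(-2,0) inclusive
  edge (8, 6)→(4, 0): d=(-4,-6) inclusive
  edge (4, 0)→(10, 6): d=(6,6) inclusive
    (2,0)@(5, 1): e=[10,2,0] → X  [on edge]
    (3,0)@(7, 1): e=[10,14,-12] → .
    (2,1)@(5, 3): e=[6,-6,12] → .
    (3,1)@(7, 3): e=[6,6,0] → X  [on edge]
    (4,1)@(9, 3): e=[6,18,-12] → .
    (3,2)@(7, 5): e=[2,-2,12] → .
    (4,2)@(9, 5): e=[2,10,0] → X  [on edge]
    (5,2)@(11, 5): e=[2,22,-12] → .
    (4,3)@(9, 7): e=[-2,2,12] → .
    (5,3)@(11, 7): e=[-2,14,0] → .  [on edge]
    (6,4)@(13, 9): e=[-6,18,0] → .  [on edge]
  covered (3 px):
    . . X . . . .
    . . . X . . .
    . . . . X . .
    . . . . . . .
    . . . . . . .
    . . . . . . .
    . . . . . . .
    . . . . . . .
    . . . . . . .
T3:
  2·area = 12  (B↔C swapped to make it positive)
  edge (6, 10)→(3, 1): d=(-3,-9) inclusive
  edge (3, 1)→(10, 18): d=(7,17) inclusive
  edge (10, 18)→(6, 10): d=(-4,-8) inclusive
    (1,0)@(3, 1): e=[0,0,12] → X  [on edge]
    (2,0)@(5, 1): e=[18,-34,28] → .
    (1,1)@(3, 3): e=[-6,14,4] → .
    (2,3)@(5, 7): e=[0,8,4] → X  [on edge]
    (3,3)@(7, 7): e=[18,-26,20] → .
    (2,4)@(5, 9): e=[-6,22,-4] → .
    (3,5)@(7, 11): e=[6,2,4] → X
    (4,5)@(9, 11): e=[24,-32,20] → .
    (3,6)@(7, 13): e=[0,16,-4] → .  [on edge]
  covered (3 px):
    . X . . . . .
    . . . . . . .
    . . . . . . .
    . . X . . . .
    . . . . . . .
    . . . X . . .
    . . . . . . .
    . . . . . . .
    . . . . . . .

Result: [[2,0],[3,1],[4,2]]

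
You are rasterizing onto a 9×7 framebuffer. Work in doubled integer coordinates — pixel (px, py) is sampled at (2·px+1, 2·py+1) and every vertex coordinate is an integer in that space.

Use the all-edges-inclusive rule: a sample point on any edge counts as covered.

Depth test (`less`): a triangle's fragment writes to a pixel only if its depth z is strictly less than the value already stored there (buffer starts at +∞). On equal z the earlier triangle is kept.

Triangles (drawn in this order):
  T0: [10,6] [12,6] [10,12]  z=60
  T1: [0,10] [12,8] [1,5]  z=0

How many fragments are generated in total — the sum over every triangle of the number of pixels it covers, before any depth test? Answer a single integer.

T0:
  2·area = 12
  edge (10, 6)→(12, 6): d=(2,0) inclusive
  edge (12, 6)→(10, 12): d=(-2,6) inclusive
  edge (10, 12)→(10, 6): d=(0,-6) inclusive
    (6,1)@(13, 3): e=[-6,0,18] → .  [on edge]
    (5,3)@(11, 7): e=[2,4,6] → X
    (6,3)@(13, 7): e=[2,-8,18] → .
    (5,4)@(11, 9): e=[6,0,6] → X  [on edge]
    (6,4)@(13, 9): e=[6,-12,18] → .
    (5,5)@(11, 11): e=[10,-4,6] → .
  covered (2 px):
    . . . . . . . . .
    . . . . . . . . .
    . . . . . . . . .
    . . . . . X . . .
    . . . . . X . . .
    . . . . . . . . .
    . . . . . . . . .
T1:
  2·area = 58  (B↔C swapped to make it positive)
  edge (0, 10)→(1, 5): d=(1,-5) inclusive
  edge (1, 5)→(12, 8): d=(11,3) inclusive
  edge (12, 8)→(0, 10): d=(-12,2) inclusive
    (0,2)@(1, 5): e=[0,0,58] → X  [on edge]
    (1,2)@(3, 5): e=[10,-6,54] → .
    (0,3)@(1, 7): e=[2,22,34] → X
    (1,3)@(3, 7): e=[12,16,30] → X
    (2,3)@(5, 7): e=[22,10,26] → X
    (3,3)@(7, 7): e=[32,4,22] → X
    (4,3)@(9, 7): e=[42,-2,18] → .
    (0,4)@(1, 9): e=[4,44,10] → X
    (3,4)@(7, 9): e=[34,26,-2] → .
    (0,5)@(1, 11): e=[6,66,-14] → .
    (1,5)@(3, 11): e=[16,60,-18] → .
    (2,5)@(5, 11): e=[26,54,-22] → .
  covered (8 px):
    . . . . . . . . .
    . . . . . . . . .
    X . . . . . . . .
    X X X X . . . . .
    X X X . . . . . .
    . . . . . . . . .
    . . . . . . . . .

Answer: 10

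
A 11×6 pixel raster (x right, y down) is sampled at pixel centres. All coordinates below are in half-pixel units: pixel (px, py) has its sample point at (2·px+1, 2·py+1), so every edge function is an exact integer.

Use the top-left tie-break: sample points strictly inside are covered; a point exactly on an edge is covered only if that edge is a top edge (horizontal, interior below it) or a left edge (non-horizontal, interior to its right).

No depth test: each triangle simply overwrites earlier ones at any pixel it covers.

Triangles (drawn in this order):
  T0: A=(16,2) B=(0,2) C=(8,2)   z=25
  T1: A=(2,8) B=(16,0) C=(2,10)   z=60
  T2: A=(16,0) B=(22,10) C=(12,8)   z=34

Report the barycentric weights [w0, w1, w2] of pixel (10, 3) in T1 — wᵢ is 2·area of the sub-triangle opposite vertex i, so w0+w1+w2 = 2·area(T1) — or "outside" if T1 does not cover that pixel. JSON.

T0:
  degenerate (2·area = 0) — covers nothing
T1:
  2·area = 28
  edge (2, 8)→(16, 0): d=(14,-8) top-left  bias=+0
  edge (16, 0)→(2, 10): d=(-14,10) right/bottom  bias=-1
  edge (2, 10)→(2, 8): d=(0,-2) top-left  bias=+0
    (5,1)@(11, 3): e=[2,8,18] → █
    (6,1)@(13, 3): e=[18,-12,22] → ·
    (4,2)@(9, 5): e=[14,0,14] → ·  [on edge]
    (5,2)@(11, 5): e=[30,-20,18] → ·
    (2,3)@(5, 7): e=[10,12,6] → █
    (3,3)@(7, 7): e=[26,-8,10] → ·
    (1,4)@(3, 9): e=[22,4,2] → █
    (2,4)@(5, 9): e=[38,-16,6] → ·
    (1,5)@(3, 11): e=[50,-24,2] → ·
  covered (3 px):
    · · · · · · · · · · ·
    · · · · · █ · · · · ·
    · · · · · · · · · · ·
    · · █ · · · · · · · ·
    · █ · · · · · · · · ·
    · · · · · · · · · · ·
T2:
  2·area = 88
  edge (16, 0)→(22, 10): d=(6,10) right/bottom  bias=-1
  edge (22, 10)→(12, 8): d=(-10,-2) top-left  bias=+0
  edge (12, 8)→(16, 0): d=(4,-8) top-left  bias=+0
    (7,1)@(15, 3): e=[28,56,4] → █
    (8,1)@(17, 3): e=[8,60,20] → █
    (9,1)@(19, 3): e=[-12,64,36] → ·
    (7,2)@(15, 5): e=[40,36,12] → █
    (9,2)@(19, 5): e=[0,44,44] → ·  [on edge]
    (3,3)@(7, 7): e=[132,0,-44] → ·  [on edge]
    (6,3)@(13, 7): e=[72,12,4] → █
    (9,3)@(19, 7): e=[12,24,52] → █
    (10,3)@(21, 7): e=[-8,28,68] → ·
    (6,4)@(13, 9): e=[84,-8,12] → ·
    (7,4)@(15, 9): e=[64,-4,28] → ·
    (8,4)@(17, 9): e=[44,0,44] → █  [on edge]
  covered (11 px):
    · · · · · · · · · · ·
    · · · · · · · █ █ · ·
    · · · · · · · █ █ · ·
    · · · · · · █ █ █ █ ·
    · · · · · · · · █ █ █
    · · · · · · · · · · ·

Result: "outside"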